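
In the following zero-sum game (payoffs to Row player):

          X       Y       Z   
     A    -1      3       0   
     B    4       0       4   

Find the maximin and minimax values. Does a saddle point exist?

Maximin = 0, Minimax = 3, Saddle: False

Work:
Row minimums: [-1, 0] → maximin = 0
Column maximums: [4, 3, 4] → minimax = 3
No saddle point (maximin ≠ minimax). Mixed strategy needed.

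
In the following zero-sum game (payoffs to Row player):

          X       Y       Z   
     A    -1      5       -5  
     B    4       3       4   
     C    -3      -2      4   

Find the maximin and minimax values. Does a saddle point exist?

Maximin = 3, Minimax = 4, Saddle: False

Work:
Row minimums: [-5, 3, -3] → maximin = 3
Column maximums: [4, 5, 4] → minimax = 4
No saddle point (maximin ≠ minimax). Mixed strategy needed.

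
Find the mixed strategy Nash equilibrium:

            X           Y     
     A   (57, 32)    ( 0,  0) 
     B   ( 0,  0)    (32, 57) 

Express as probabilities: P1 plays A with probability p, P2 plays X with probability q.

p = 0.6404, q = 0.3596

Work:
Find probabilities that make opponent indifferent:
P2 chooses q to make P1 indifferent between A and B
P1 chooses p to make P2 indifferent between X and Y
Mixed NE: P1 plays (A: 0.6404, B: 0.3596), P2 plays (X: 0.3596, Y: 0.6404)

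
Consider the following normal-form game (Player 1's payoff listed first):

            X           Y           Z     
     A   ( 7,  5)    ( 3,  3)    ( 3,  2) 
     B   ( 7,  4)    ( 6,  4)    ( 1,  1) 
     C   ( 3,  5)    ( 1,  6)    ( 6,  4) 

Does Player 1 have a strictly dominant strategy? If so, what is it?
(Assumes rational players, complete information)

No strictly dominant strategy exists for Player 1

Work:
A strategy strictly dominates another if it gives a strictly higher payoff against every opponent action. Compare each pair of P1's strategies column-by-column:
  A vs B: [7 vs 7, 3 vs 6, 3 vs 1] → A does not strictly dominate B (column X: 7 ≤ 7)
  A vs C: [7 vs 3, 3 vs 1, 3 vs 6] → A does not strictly dominate C (column Z: 3 ≤ 6)
  B vs A: [7 vs 7, 6 vs 3, 1 vs 3] → B does not strictly dominate A (column X: 7 ≤ 7)
  B vs C: [7 vs 3, 6 vs 1, 1 vs 6] → B does not strictly dominate C (column Z: 1 ≤ 6)
  C vs A: [3 vs 7, 1 vs 3, 6 vs 3] → C does not strictly dominate A (column X: 3 ≤ 7)
  C vs B: [3 vs 7, 1 vs 6, 6 vs 1] → C does not strictly dominate B (column X: 3 ≤ 7)
No single strategy strictly dominates all others → no strictly dominant strategy.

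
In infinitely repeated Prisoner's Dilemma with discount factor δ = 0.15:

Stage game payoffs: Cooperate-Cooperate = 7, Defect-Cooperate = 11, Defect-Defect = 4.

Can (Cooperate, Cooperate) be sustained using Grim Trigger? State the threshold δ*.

δ* = 0.5714; since δ = 0.15 < 0.5714, cooperation cannot be sustained

Work:
For Grim Trigger:
Cooperate forever: 7/(1-δ)
Defect then punished: 11 + 4·δ/(1-δ)
Need: 7/(1-δ) ≥ 11 + 4·δ/(1-δ)
Solving: δ ≥ (T-R)/(T-P) = (11-7)/(11-4) = 0.5714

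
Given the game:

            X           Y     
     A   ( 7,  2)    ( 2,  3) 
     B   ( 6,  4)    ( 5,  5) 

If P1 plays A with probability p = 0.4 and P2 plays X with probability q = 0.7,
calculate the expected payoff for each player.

E[P1] = 5.62, E[P2] = 3.5

Work:
E[P1] = p·q·π₁(A,X) + p·(1-q)·π₁(A,Y) + (1-p)·q·π₁(B,X) + (1-p)·(1-q)·π₁(B,Y)
= 0.4·0.7·7 + 0.4·0.3·2 + 0.6·0.7·6 + 0.6·0.3·5
= 5.62

E[P2] = 3.5 (similar calculation)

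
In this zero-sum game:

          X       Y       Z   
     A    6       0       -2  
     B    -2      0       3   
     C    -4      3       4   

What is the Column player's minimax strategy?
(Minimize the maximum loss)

Column should play Y, value = 3

Work:
Column player minimizes Row's maximum payoff:
Column X: max payoff to Row = 6
Column Y: max payoff to Row = 3
Column Z: max payoff to Row = 4
Minimum is 3, achieved by column Y.
Minimax strategy: Y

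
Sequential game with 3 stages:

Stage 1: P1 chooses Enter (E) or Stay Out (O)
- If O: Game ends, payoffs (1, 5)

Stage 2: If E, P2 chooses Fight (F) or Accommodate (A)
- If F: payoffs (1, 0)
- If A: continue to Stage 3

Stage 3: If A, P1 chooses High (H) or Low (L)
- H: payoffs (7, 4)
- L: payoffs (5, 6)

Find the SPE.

SPE: (E, A, H); Outcome (7, 4)

Work:
Stage 3: P1 chooses H (7 vs 5)
Stage 2: P2: F->0, A->4 (anticipating H). Choose A
Stage 1: P1: O->1, E->7 (anticipating A, H). Choose E
SPE path: E -> A -> H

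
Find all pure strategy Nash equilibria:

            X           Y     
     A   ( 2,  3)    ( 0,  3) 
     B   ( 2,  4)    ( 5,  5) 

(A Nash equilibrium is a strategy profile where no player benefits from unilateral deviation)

Nash equilibrium: (A, X), (B, Y)

Work:
Best responses:
  P1 vs X: payoffs [2, 2] → best response A/B (payoff 2)
  P1 vs Y: payoffs [0, 5] → best response B (payoff 5)
  P2 vs A: payoffs [3, 3] → best response X/Y (payoff 3)
  P2 vs B: payoffs [4, 5] → best response Y (payoff 5)
Mutual best responses: (A,X), (B,Y) → Nash equilibria.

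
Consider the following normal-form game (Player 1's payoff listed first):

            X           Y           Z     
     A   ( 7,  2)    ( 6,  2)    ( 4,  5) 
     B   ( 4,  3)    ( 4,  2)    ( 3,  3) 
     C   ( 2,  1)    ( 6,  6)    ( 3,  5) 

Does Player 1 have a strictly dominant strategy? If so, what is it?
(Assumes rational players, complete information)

No strictly dominant strategy exists for Player 1

Work:
A strategy strictly dominates another if it gives a strictly higher payoff against every opponent action. Compare each pair of P1's strategies column-by-column:
  A vs B: [7 vs 4, 6 vs 4, 4 vs 3] → A strictly dominates B
  A vs C: [7 vs 2, 6 vs 6, 4 vs 3] → A does not strictly dominate C (column Y: 6 ≤ 6)
  B vs A: [4 vs 7, 4 vs 6, 3 vs 4] → B does not strictly dominate A (column X: 4 ≤ 7)
  B vs C: [4 vs 2, 4 vs 6, 3 vs 3] → B does not strictly dominate C (column Y: 4 ≤ 6)
  C vs A: [2 vs 7, 6 vs 6, 3 vs 4] → C does not strictly dominate A (column X: 2 ≤ 7)
  C vs B: [2 vs 4, 6 vs 4, 3 vs 3] → C does not strictly dominate B (column X: 2 ≤ 4)
No single strategy strictly dominates all others → no strictly dominant strategy.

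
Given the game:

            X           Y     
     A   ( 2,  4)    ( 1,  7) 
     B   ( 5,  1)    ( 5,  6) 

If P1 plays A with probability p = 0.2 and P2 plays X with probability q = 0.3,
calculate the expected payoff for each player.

E[P1] = 4.26, E[P2] = 4.82

Work:
E[P1] = p·q·π₁(A,X) + p·(1-q)·π₁(A,Y) + (1-p)·q·π₁(B,X) + (1-p)·(1-q)·π₁(B,Y)
= 0.2·0.3·2 + 0.2·0.7·1 + 0.8·0.3·5 + 0.8·0.7·5
= 4.26

E[P2] = 4.82 (similar calculation)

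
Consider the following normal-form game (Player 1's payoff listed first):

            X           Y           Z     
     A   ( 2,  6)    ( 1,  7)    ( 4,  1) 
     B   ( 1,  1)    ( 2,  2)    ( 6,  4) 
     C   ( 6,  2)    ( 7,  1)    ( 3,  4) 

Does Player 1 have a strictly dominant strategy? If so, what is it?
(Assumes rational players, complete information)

No strictly dominant strategy exists for Player 1

Work:
A strategy strictly dominates another if it gives a strictly higher payoff against every opponent action. Compare each pair of P1's strategies column-by-column:
  A vs B: [2 vs 1, 1 vs 2, 4 vs 6] → A does not strictly dominate B (column Y: 1 ≤ 2)
  A vs C: [2 vs 6, 1 vs 7, 4 vs 3] → A does not strictly dominate C (column X: 2 ≤ 6)
  B vs A: [1 vs 2, 2 vs 1, 6 vs 4] → B does not strictly dominate A (column X: 1 ≤ 2)
  B vs C: [1 vs 6, 2 vs 7, 6 vs 3] → B does not strictly dominate C (column X: 1 ≤ 6)
  C vs A: [6 vs 2, 7 vs 1, 3 vs 4] → C does not strictly dominate A (column Z: 3 ≤ 4)
  C vs B: [6 vs 1, 7 vs 2, 3 vs 6] → C does not strictly dominate B (column Z: 3 ≤ 6)
No single strategy strictly dominates all others → no strictly dominant strategy.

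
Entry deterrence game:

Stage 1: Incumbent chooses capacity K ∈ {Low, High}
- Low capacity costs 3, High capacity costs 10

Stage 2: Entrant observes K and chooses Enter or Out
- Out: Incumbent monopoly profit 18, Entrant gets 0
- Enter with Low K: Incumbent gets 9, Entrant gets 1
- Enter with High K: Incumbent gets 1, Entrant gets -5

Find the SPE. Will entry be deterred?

SPE: (High, Enter|Low, Out|High); Entry deterred. Incumbent net profit = 8

Work:
After Low K: Entrant enters (1 > 0)
After High K: Entrant stays out (-5 < 0)
Incumbent: Low → 9−3=6, High → 18−10=8
Incumbent chooses High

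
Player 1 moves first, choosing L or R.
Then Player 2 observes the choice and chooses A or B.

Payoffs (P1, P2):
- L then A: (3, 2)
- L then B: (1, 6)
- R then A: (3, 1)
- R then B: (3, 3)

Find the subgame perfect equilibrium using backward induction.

P1 plays R, P2 plays B after L and B after R; Payoff (3, 3)

Work:
Backward induction:
After L: P2 chooses B → P1 gets 1
After R: P2 chooses B → P1 gets 3
P1 chooses R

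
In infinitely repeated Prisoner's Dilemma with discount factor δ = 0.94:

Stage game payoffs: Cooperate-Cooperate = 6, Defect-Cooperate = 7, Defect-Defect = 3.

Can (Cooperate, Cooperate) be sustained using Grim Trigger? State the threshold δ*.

δ* = 0.25; since δ = 0.94 ≥ 0.25, cooperation can be sustained

Work:
For Grim Trigger:
Cooperate forever: 6/(1-δ)
Defect then punished: 7 + 3·δ/(1-δ)
Need: 6/(1-δ) ≥ 7 + 3·δ/(1-δ)
Solving: δ ≥ (T-R)/(T-P) = (7-6)/(7-3) = 0.25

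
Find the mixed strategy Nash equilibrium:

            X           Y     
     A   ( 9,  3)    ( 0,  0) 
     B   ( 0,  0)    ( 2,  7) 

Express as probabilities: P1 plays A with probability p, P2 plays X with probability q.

p = 0.7, q = 0.1818

Work:
Find probabilities that make opponent indifferent:
P2 chooses q to make P1 indifferent between A and B
P1 chooses p to make P2 indifferent between X and Y
Mixed NE: P1 plays (A: 0.7, B: 0.3), P2 plays (X: 0.1818, Y: 0.8182)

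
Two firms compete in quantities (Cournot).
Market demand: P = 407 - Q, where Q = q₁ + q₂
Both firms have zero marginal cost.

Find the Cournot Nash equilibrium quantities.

q₁* = q₂* = 135.67; P* = 135.67

Work:
Profit: π_i = P·q_i = (a - q_i - q_j)·q_i
FOC: ∂π_i/∂q_i = a - 2q_i - q_j = 0
Reaction function: q_i = (407 - q_j)/2
Symmetry: q* = 407/3 = 135.67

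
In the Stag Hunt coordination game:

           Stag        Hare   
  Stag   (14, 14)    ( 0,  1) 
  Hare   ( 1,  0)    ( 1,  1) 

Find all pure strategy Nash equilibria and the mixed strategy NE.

Pure NE: (Stag, Stag) and (Hare, Hare); Mixed NE: p = 0.0714, q = 0.0714

Work:
Check pure NE:
(Stag, Stag): (14, 14) - no unilateral deviation beneficial
(Hare, Hare): (1, 1) - no unilateral deviation beneficial
Mixed NE: P1 plays Stag with p = 0.0714, P2 plays Stag with q = 0.0714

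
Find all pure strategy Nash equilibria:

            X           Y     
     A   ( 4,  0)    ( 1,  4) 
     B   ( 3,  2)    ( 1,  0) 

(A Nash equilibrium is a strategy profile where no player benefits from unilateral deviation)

Nash equilibrium: (A, Y)

Work:
Best responses:
  P1 vs X: payoffs [4, 3] → best response A (payoff 4)
  P1 vs Y: payoffs [1, 1] → best response A/B (payoff 1)
  P2 vs A: payoffs [0, 4] → best response Y (payoff 4)
  P2 vs B: payoffs [2, 0] → best response X (payoff 2)
Mutual best responses: (A,Y) → Nash equilibria.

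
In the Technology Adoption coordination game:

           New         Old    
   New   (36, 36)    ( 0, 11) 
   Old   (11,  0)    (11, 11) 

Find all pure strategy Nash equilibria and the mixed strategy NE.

Pure NE: (New, New) and (Old, Old); Mixed NE: p = 0.3056, q = 0.3056

Work:
Check pure NE:
(New, New): (36, 36) - no unilateral deviation beneficial
(Old, Old): (11, 11) - no unilateral deviation beneficial
Mixed NE: P1 plays New with p = 0.3056, P2 plays New with q = 0.3056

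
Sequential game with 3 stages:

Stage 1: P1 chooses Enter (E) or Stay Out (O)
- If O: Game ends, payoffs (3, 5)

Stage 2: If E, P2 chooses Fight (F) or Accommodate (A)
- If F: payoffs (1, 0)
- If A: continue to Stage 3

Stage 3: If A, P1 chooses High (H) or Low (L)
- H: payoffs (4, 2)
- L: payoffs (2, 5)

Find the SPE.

SPE: (E, A, H); Outcome (4, 2)

Work:
Stage 3: P1 chooses H (4 vs 2)
Stage 2: P2: F->0, A->2 (anticipating H). Choose A
Stage 1: P1: O->3, E->4 (anticipating A, H). Choose E
SPE path: E -> A -> H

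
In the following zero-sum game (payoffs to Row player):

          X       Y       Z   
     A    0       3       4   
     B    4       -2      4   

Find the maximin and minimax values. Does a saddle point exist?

Maximin = 0, Minimax = 3, Saddle: False

Work:
Row minimums: [0, -2] → maximin = 0
Column maximums: [4, 3, 4] → minimax = 3
No saddle point (maximin ≠ minimax). Mixed strategy needed.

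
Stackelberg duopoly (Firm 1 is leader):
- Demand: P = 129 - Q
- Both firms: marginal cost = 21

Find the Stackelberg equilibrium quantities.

q₁* (leader) = 54.0, q₂* (follower) = 27.0

Work:
Follower's reaction: q₂ = (a - c - q₁)/2
Leader substitutes: π₁ = q₁·(a - q₁ - (a-c-q₁)/2 - c)
FOC: q₁* = (129 - 21)/2 = 54.00
Then: q₂* = (129 - 21 - 54.0)/2 = 27.00
Leader has first-mover advantage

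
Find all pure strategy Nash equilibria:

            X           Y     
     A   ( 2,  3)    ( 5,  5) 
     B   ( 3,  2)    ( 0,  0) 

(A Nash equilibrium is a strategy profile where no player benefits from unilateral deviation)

Nash equilibrium: (A, Y), (B, X)

Work:
Best responses:
  P1 vs X: payoffs [2, 3] → best response B (payoff 3)
  P1 vs Y: payoffs [5, 0] → best response A (payoff 5)
  P2 vs A: payoffs [3, 5] → best response Y (payoff 5)
  P2 vs B: payoffs [2, 0] → best response X (payoff 2)
Mutual best responses: (A,Y), (B,X) → Nash equilibria.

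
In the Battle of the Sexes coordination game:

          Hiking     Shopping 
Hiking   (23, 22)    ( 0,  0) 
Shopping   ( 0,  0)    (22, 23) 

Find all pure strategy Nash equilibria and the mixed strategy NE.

Pure NE: (Hiking, Hiking) and (Shopping, Shopping); Mixed NE: p = 0.5111, q = 0.4889

Work:
Check pure NE:
(Hiking, Hiking): (23, 22) - no unilateral deviation beneficial
(Shopping, Shopping): (22, 23) - no unilateral deviation beneficial
Mixed NE: P1 plays Hiking with p = 0.5111, P2 plays Hiking with q = 0.4889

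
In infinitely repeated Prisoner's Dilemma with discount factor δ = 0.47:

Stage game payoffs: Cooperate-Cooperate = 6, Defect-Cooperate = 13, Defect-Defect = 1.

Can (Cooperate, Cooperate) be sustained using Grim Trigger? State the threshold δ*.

δ* = 0.5833; since δ = 0.47 < 0.5833, cooperation cannot be sustained

Work:
For Grim Trigger:
Cooperate forever: 6/(1-δ)
Defect then punished: 13 + 1·δ/(1-δ)
Need: 6/(1-δ) ≥ 13 + 1·δ/(1-δ)
Solving: δ ≥ (T-R)/(T-P) = (13-6)/(13-1) = 0.5833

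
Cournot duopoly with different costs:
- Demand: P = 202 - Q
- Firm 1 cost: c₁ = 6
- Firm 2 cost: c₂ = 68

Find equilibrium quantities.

q₁* = 86.0, q₂* = 24.0

Work:
Reaction: q₁ = (202 - 6 - q₂)/2
Reaction: q₂ = (202 - 68 - q₁)/2
Solve simultaneously:
q₁* = (202 - 2×6 + 68)/3 = 86.0
q₂* = (202 - 2×68 + 6)/3 = 24.0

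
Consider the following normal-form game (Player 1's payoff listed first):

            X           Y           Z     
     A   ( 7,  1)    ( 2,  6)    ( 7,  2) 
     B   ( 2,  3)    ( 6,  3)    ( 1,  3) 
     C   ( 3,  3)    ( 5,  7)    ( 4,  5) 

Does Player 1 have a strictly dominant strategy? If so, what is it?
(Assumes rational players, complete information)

No strictly dominant strategy exists for Player 1

Work:
A strategy strictly dominates another if it gives a strictly higher payoff against every opponent action. Compare each pair of P1's strategies column-by-column:
  A vs B: [7 vs 2, 2 vs 6, 7 vs 1] → A does not strictly dominate B (column Y: 2 ≤ 6)
  A vs C: [7 vs 3, 2 vs 5, 7 vs 4] → A does not strictly dominate C (column Y: 2 ≤ 5)
  B vs A: [2 vs 7, 6 vs 2, 1 vs 7] → B does not strictly dominate A (column X: 2 ≤ 7)
  B vs C: [2 vs 3, 6 vs 5, 1 vs 4] → B does not strictly dominate C (column X: 2 ≤ 3)
  C vs A: [3 vs 7, 5 vs 2, 4 vs 7] → C does not strictly dominate A (column X: 3 ≤ 7)
  C vs B: [3 vs 2, 5 vs 6, 4 vs 1] → C does not strictly dominate B (column Y: 5 ≤ 6)
No single strategy strictly dominates all others → no strictly dominant strategy.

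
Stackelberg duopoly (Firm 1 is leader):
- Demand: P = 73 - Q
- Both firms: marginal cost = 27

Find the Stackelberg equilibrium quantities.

q₁* (leader) = 23.0, q₂* (follower) = 11.5

Work:
Follower's reaction: q₂ = (a - c - q₁)/2
Leader substitutes: π₁ = q₁·(a - q₁ - (a-c-q₁)/2 - c)
FOC: q₁* = (73 - 27)/2 = 23.00
Then: q₂* = (73 - 27 - 23.0)/2 = 11.50
Leader has first-mover advantage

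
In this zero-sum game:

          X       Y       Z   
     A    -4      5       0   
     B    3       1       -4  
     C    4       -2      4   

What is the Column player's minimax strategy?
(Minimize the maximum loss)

Column should play X or Z (all achieve the minimum), value = 4

Work:
Column player minimizes Row's maximum payoff:
Column X: max payoff to Row = 4
Column Y: max payoff to Row = 5
Column Z: max payoff to Row = 4
Minimum is 4, achieved by columns X, Z (tied).
Each of X or Z is a minimax strategy.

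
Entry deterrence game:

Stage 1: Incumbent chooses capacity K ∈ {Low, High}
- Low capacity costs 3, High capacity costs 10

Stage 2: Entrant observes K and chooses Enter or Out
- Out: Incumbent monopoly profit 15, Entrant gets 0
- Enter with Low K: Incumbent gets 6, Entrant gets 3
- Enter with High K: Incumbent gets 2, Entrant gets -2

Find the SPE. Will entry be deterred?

SPE: (High, Enter|Low, Out|High); Entry deterred. Incumbent net profit = 5

Work:
After Low K: Entrant enters (3 > 0)
After High K: Entrant stays out (-2 < 0)
Incumbent: Low → 6−3=3, High → 15−10=5
Incumbent chooses High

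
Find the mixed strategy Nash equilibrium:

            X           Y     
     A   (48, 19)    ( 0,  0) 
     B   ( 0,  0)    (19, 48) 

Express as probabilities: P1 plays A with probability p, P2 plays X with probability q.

p = 0.7164, q = 0.2836

Work:
Find probabilities that make opponent indifferent:
P2 chooses q to make P1 indifferent between A and B
P1 chooses p to make P2 indifferent between X and Y
Mixed NE: P1 plays (A: 0.7164, B: 0.2836), P2 plays (X: 0.2836, Y: 0.7164)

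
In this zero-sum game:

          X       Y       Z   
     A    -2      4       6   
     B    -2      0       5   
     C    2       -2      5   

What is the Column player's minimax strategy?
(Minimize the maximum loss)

Column should play X, value = 2

Work:
Column player minimizes Row's maximum payoff:
Column X: max payoff to Row = 2
Column Y: max payoff to Row = 4
Column Z: max payoff to Row = 6
Minimum is 2, achieved by column X.
Minimax strategy: X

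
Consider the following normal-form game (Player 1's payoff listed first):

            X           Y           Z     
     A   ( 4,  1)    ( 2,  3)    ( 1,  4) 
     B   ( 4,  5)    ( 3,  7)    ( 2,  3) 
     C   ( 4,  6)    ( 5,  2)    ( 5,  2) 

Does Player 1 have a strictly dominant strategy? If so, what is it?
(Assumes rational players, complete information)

No strictly dominant strategy exists for Player 1

Work:
A strategy strictly dominates another if it gives a strictly higher payoff against every opponent action. Compare each pair of P1's strategies column-by-column:
  A vs B: [4 vs 4, 2 vs 3, 1 vs 2] → A does not strictly dominate B (column X: 4 ≤ 4)
  A vs C: [4 vs 4, 2 vs 5, 1 vs 5] → A does not strictly dominate C (column X: 4 ≤ 4)
  B vs A: [4 vs 4, 3 vs 2, 2 vs 1] → B does not strictly dominate A (column X: 4 ≤ 4)
  B vs C: [4 vs 4, 3 vs 5, 2 vs 5] → B does not strictly dominate C (column X: 4 ≤ 4)
  C vs A: [4 vs 4, 5 vs 2, 5 vs 1] → C does not strictly dominate A (column X: 4 ≤ 4)
  C vs B: [4 vs 4, 5 vs 3, 5 vs 2] → C does not strictly dominate B (column X: 4 ≤ 4)
No single strategy strictly dominates all others → no strictly dominant strategy.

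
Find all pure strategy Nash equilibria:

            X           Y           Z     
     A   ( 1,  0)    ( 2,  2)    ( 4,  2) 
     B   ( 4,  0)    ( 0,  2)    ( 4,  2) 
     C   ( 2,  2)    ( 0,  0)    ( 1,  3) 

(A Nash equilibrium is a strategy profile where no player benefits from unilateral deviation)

Nash equilibrium: (A, Y), (A, Z), (B, Z)

Work:
Best responses:
  P1 vs X: payoffs [1, 4, 2] → best response B (payoff 4)
  P1 vs Y: payoffs [2, 0, 0] → best response A (payoff 2)
  P1 vs Z: payoffs [4, 4, 1] → best response A/B (payoff 4)
  P2 vs A: payoffs [0, 2, 2] → best response Y/Z (payoff 2)
  P2 vs B: payoffs [0, 2, 2] → best response Y/Z (payoff 2)
  P2 vs C: payoffs [2, 0, 3] → best response Z (payoff 3)
Mutual best responses: (A,Y), (A,Z), (B,Z) → Nash equilibria.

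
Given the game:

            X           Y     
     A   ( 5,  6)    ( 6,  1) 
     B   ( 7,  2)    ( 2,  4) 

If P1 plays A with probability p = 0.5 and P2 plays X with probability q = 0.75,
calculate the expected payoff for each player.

E[P1] = 5.5, E[P2] = 3.625

Work:
E[P1] = p·q·π₁(A,X) + p·(1-q)·π₁(A,Y) + (1-p)·q·π₁(B,X) + (1-p)·(1-q)·π₁(B,Y)
= 0.5·0.75·5 + 0.5·0.25·6 + 0.5·0.75·7 + 0.5·0.25·2
= 5.5

E[P2] = 3.625 (similar calculation)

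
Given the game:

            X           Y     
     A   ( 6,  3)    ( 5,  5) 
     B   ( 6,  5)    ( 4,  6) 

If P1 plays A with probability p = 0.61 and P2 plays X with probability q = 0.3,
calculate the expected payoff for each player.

E[P1] = 5.027, E[P2] = 4.907

Work:
E[P1] = p·q·π₁(A,X) + p·(1-q)·π₁(A,Y) + (1-p)·q·π₁(B,X) + (1-p)·(1-q)·π₁(B,Y)
= 0.61·0.3·6 + 0.61·0.7·5 + 0.39·0.3·6 + 0.39·0.7·4
= 5.027

E[P2] = 4.907 (similar calculation)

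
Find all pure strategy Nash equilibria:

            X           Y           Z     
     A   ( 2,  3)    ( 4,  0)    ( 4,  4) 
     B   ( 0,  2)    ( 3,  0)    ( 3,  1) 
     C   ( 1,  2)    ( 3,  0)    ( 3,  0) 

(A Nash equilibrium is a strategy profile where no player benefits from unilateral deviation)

Nash equilibrium: (A, Z)

Work:
Best responses:
  P1 vs X: payoffs [2, 0, 1] → best response A (payoff 2)
  P1 vs Y: payoffs [4, 3, 3] → best response A (payoff 4)
  P1 vs Z: payoffs [4, 3, 3] → best response A (payoff 4)
  P2 vs A: payoffs [3, 0, 4] → best response Z (payoff 4)
  P2 vs B: payoffs [2, 0, 1] → best response X (payoff 2)
  P2 vs C: payoffs [2, 0, 0] → best response X (payoff 2)
Mutual best responses: (A,Z) → Nash equilibria.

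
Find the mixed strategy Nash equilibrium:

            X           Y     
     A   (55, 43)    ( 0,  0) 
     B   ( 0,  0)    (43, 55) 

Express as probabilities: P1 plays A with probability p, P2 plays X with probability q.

p = 0.5612, q = 0.4388

Work:
Find probabilities that make opponent indifferent:
P2 chooses q to make P1 indifferent between A and B
P1 chooses p to make P2 indifferent between X and Y
Mixed NE: P1 plays (A: 0.5612, B: 0.4388), P2 plays (X: 0.4388, Y: 0.5612)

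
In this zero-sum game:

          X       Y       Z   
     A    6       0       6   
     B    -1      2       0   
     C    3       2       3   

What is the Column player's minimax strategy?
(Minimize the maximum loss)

Column should play Y, value = 2

Work:
Column player minimizes Row's maximum payoff:
Column X: max payoff to Row = 6
Column Y: max payoff to Row = 2
Column Z: max payoff to Row = 6
Minimum is 2, achieved by column Y.
Minimax strategy: Y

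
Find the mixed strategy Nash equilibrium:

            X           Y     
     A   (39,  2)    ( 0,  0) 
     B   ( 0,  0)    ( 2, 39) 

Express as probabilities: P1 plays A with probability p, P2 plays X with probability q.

p = 0.9512, q = 0.0488

Work:
Find probabilities that make opponent indifferent:
P2 chooses q to make P1 indifferent between A and B
P1 chooses p to make P2 indifferent between X and Y
Mixed NE: P1 plays (A: 0.9512, B: 0.0488), P2 plays (X: 0.0488, Y: 0.9512)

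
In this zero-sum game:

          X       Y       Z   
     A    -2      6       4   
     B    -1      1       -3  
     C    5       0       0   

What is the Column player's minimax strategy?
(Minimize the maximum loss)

Column should play Z, value = 4

Work:
Column player minimizes Row's maximum payoff:
Column X: max payoff to Row = 5
Column Y: max payoff to Row = 6
Column Z: max payoff to Row = 4
Minimum is 4, achieved by column Z.
Minimax strategy: Z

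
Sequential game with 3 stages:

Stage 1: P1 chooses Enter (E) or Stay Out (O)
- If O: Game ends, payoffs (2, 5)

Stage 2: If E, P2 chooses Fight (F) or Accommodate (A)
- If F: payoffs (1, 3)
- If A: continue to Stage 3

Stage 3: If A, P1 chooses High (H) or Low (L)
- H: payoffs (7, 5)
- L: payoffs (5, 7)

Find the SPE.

SPE: (E, A, H); Outcome (7, 5)

Work:
Stage 3: P1 chooses H (7 vs 5)
Stage 2: P2: F->3, A->5 (anticipating H). Choose A
Stage 1: P1: O->2, E->7 (anticipating A, H). Choose E
SPE path: E -> A -> H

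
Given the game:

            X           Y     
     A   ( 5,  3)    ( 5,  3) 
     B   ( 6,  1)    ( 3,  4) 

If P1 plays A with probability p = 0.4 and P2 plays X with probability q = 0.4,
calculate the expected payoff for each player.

E[P1] = 4.52, E[P2] = 2.88

Work:
E[P1] = p·q·π₁(A,X) + p·(1-q)·π₁(A,Y) + (1-p)·q·π₁(B,X) + (1-p)·(1-q)·π₁(B,Y)
= 0.4·0.4·5 + 0.4·0.6·5 + 0.6·0.4·6 + 0.6·0.6·3
= 4.52

E[P2] = 2.88 (similar calculation)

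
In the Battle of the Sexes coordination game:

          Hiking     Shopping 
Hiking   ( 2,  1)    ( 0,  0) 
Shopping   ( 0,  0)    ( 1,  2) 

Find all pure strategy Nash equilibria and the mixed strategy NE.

Pure NE: (Hiking, Hiking) and (Shopping, Shopping); Mixed NE: p = 0.6667, q = 0.3333

Work:
Check pure NE:
(Hiking, Hiking): (2, 1) - no unilateral deviation beneficial
(Shopping, Shopping): (1, 2) - no unilateral deviation beneficial
Mixed NE: P1 plays Hiking with p = 0.6667, P2 plays Hiking with q = 0.3333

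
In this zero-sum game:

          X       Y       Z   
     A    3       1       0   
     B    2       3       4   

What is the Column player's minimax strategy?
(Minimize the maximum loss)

Column should play X or Y (all achieve the minimum), value = 3

Work:
Column player minimizes Row's maximum payoff:
Column X: max payoff to Row = 3
Column Y: max payoff to Row = 3
Column Z: max payoff to Row = 4
Minimum is 3, achieved by columns X, Y (tied).
Each of X or Y is a minimax strategy.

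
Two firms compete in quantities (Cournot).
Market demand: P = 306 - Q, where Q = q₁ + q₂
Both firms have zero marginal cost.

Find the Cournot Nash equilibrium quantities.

q₁* = q₂* = 102.0; P* = 102.0

Work:
Profit: π_i = P·q_i = (a - q_i - q_j)·q_i
FOC: ∂π_i/∂q_i = a - 2q_i - q_j = 0
Reaction function: q_i = (306 - q_j)/2
Symmetry: q* = 306/3 = 102.0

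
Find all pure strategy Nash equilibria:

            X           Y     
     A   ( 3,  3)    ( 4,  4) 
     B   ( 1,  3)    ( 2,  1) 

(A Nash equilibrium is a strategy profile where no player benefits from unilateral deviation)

Nash equilibrium: (A, Y)

Work:
Best responses:
  P1 vs X: payoffs [3, 1] → best response A (payoff 3)
  P1 vs Y: payoffs [4, 2] → best response A (payoff 4)
  P2 vs A: payoffs [3, 4] → best response Y (payoff 4)
  P2 vs B: payoffs [3, 1] → best response X (payoff 3)
Mutual best responses: (A,Y) → Nash equilibria.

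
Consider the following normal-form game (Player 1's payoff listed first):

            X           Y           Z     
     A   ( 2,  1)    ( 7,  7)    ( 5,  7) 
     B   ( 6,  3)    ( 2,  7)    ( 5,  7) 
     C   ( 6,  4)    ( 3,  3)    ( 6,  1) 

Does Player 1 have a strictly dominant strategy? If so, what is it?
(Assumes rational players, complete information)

No strictly dominant strategy exists for Player 1

Work:
A strategy strictly dominates another if it gives a strictly higher payoff against every opponent action. Compare each pair of P1's strategies column-by-column:
  A vs B: [2 vs 6, 7 vs 2, 5 vs 5] → A does not strictly dominate B (column X: 2 ≤ 6)
  A vs C: [2 vs 6, 7 vs 3, 5 vs 6] → A does not strictly dominate C (column X: 2 ≤ 6)
  B vs A: [6 vs 2, 2 vs 7, 5 vs 5] → B does not strictly dominate A (column Y: 2 ≤ 7)
  B vs C: [6 vs 6, 2 vs 3, 5 vs 6] → B does not strictly dominate C (column X: 6 ≤ 6)
  C vs A: [6 vs 2, 3 vs 7, 6 vs 5] → C does not strictly dominate A (column Y: 3 ≤ 7)
  C vs B: [6 vs 6, 3 vs 2, 6 vs 5] → C does not strictly dominate B (column X: 6 ≤ 6)
No single strategy strictly dominates all others → no strictly dominant strategy.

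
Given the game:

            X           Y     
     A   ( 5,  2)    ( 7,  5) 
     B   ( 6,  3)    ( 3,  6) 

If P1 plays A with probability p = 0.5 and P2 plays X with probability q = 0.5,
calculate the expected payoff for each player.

E[P1] = 5.25, E[P2] = 4.0

Work:
E[P1] = p·q·π₁(A,X) + p·(1-q)·π₁(A,Y) + (1-p)·q·π₁(B,X) + (1-p)·(1-q)·π₁(B,Y)
= 0.5·0.5·5 + 0.5·0.5·7 + 0.5·0.5·6 + 0.5·0.5·3
= 5.25

E[P2] = 4.0 (similar calculation)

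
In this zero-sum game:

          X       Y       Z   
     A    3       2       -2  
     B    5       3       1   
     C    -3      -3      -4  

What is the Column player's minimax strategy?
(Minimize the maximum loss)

Column should play Z, value = 1

Work:
Column player minimizes Row's maximum payoff:
Column X: max payoff to Row = 5
Column Y: max payoff to Row = 3
Column Z: max payoff to Row = 1
Minimum is 1, achieved by column Z.
Minimax strategy: Z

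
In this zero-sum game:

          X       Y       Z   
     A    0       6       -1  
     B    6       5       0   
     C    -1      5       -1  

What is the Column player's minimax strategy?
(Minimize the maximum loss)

Column should play Z, value = 0

Work:
Column player minimizes Row's maximum payoff:
Column X: max payoff to Row = 6
Column Y: max payoff to Row = 6
Column Z: max payoff to Row = 0
Minimum is 0, achieved by column Z.
Minimax strategy: Z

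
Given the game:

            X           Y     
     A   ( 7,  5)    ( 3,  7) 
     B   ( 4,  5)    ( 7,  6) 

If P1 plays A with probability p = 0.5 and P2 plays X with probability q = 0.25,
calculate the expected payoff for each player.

E[P1] = 5.125, E[P2] = 6.125

Work:
E[P1] = p·q·π₁(A,X) + p·(1-q)·π₁(A,Y) + (1-p)·q·π₁(B,X) + (1-p)·(1-q)·π₁(B,Y)
= 0.5·0.25·7 + 0.5·0.75·3 + 0.5·0.25·4 + 0.5·0.75·7
= 5.125

E[P2] = 6.125 (similar calculation)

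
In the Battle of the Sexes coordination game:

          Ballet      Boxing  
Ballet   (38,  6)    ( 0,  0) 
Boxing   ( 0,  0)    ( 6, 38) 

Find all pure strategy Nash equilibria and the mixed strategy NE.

Pure NE: (Ballet, Ballet) and (Boxing, Boxing); Mixed NE: p = 0.8636, q = 0.1364

Work:
Check pure NE:
(Ballet, Ballet): (38, 6) - no unilateral deviation beneficial
(Boxing, Boxing): (6, 38) - no unilateral deviation beneficial
Mixed NE: P1 plays Ballet with p = 0.8636, P2 plays Ballet with q = 0.1364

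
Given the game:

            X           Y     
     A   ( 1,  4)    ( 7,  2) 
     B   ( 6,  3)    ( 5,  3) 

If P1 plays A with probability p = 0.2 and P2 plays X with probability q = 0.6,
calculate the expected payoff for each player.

E[P1] = 5.16, E[P2] = 3.04

Work:
E[P1] = p·q·π₁(A,X) + p·(1-q)·π₁(A,Y) + (1-p)·q·π₁(B,X) + (1-p)·(1-q)·π₁(B,Y)
= 0.2·0.6·1 + 0.2·0.4·7 + 0.8·0.6·6 + 0.8·0.4·5
= 5.16

E[P2] = 3.04 (similar calculation)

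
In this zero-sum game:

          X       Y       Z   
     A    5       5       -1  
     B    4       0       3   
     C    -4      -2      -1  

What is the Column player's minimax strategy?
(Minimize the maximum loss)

Column should play Z, value = 3

Work:
Column player minimizes Row's maximum payoff:
Column X: max payoff to Row = 5
Column Y: max payoff to Row = 5
Column Z: max payoff to Row = 3
Minimum is 3, achieved by column Z.
Minimax strategy: Z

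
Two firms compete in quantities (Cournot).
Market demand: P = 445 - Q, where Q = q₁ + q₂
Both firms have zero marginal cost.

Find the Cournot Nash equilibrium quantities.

q₁* = q₂* = 148.33; P* = 148.33

Work:
Profit: π_i = P·q_i = (a - q_i - q_j)·q_i
FOC: ∂π_i/∂q_i = a - 2q_i - q_j = 0
Reaction function: q_i = (445 - q_j)/2
Symmetry: q* = 445/3 = 148.33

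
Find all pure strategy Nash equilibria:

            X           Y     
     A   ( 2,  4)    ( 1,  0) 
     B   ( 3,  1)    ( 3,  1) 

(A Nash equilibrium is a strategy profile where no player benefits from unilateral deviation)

Nash equilibrium: (B, X), (B, Y)

Work:
Best responses:
  P1 vs X: payoffs [2, 3] → best response B (payoff 3)
  P1 vs Y: payoffs [1, 3] → best response B (payoff 3)
  P2 vs A: payoffs [4, 0] → best response X (payoff 4)
  P2 vs B: payoffs [1, 1] → best response X/Y (payoff 1)
Mutual best responses: (B,X), (B,Y) → Nash equilibria.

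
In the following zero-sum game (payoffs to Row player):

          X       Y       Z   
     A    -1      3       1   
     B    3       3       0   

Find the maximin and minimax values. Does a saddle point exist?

Maximin = 0, Minimax = 1, Saddle: False

Work:
Row minimums: [-1, 0] → maximin = 0
Column maximums: [3, 3, 1] → minimax = 1
No saddle point (maximin ≠ minimax). Mixed strategy needed.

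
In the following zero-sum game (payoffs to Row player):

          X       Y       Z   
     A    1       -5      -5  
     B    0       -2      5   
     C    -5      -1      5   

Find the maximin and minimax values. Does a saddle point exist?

Maximin = -2, Minimax = -1, Saddle: False

Work:
Row minimums: [-5, -2, -5] → maximin = -2
Column maximums: [1, -1, 5] → minimax = -1
No saddle point (maximin ≠ minimax). Mixed strategy needed.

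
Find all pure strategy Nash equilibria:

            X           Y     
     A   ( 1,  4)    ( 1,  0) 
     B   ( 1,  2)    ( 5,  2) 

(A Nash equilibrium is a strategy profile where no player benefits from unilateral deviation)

Nash equilibrium: (A, X), (B, X), (B, Y)

Work:
Best responses:
  P1 vs X: payoffs [1, 1] → best response A/B (payoff 1)
  P1 vs Y: payoffs [1, 5] → best response B (payoff 5)
  P2 vs A: payoffs [4, 0] → best response X (payoff 4)
  P2 vs B: payoffs [2, 2] → best response X/Y (payoff 2)
Mutual best responses: (A,X), (B,X), (B,Y) → Nash equilibria.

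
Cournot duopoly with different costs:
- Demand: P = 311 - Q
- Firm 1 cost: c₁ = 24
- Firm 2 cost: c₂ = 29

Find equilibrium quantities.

q₁* = 97.33, q₂* = 92.33

Work:
Reaction: q₁ = (311 - 24 - q₂)/2
Reaction: q₂ = (311 - 29 - q₁)/2
Solve simultaneously:
q₁* = (311 - 2×24 + 29)/3 = 97.33
q₂* = (311 - 2×29 + 24)/3 = 92.33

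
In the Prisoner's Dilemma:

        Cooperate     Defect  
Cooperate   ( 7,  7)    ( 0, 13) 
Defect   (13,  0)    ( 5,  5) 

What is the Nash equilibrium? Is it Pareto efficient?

(Defect, Defect) is NE; not Pareto efficient

Work:
Defect dominates Cooperate for both players:
If P2 cooperates: Defect (13) > Cooperate (7)
If P2 defects: Defect (5) > Cooperate (0)
NE: (Defect, Defect) with payoff (5, 5)
But (Cooperate, Cooperate) = (7, 7) Pareto dominates (5, 5)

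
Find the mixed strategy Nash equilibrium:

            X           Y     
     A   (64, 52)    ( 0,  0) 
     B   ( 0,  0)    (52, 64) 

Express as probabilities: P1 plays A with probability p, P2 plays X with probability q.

p = 0.5517, q = 0.4483

Work:
Find probabilities that make opponent indifferent:
P2 chooses q to make P1 indifferent between A and B
P1 chooses p to make P2 indifferent between X and Y
Mixed NE: P1 plays (A: 0.5517, B: 0.4483), P2 plays (X: 0.4483, Y: 0.5517)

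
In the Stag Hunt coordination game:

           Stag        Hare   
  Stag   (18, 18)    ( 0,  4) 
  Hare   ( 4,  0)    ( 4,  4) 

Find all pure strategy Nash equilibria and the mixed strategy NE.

Pure NE: (Stag, Stag) and (Hare, Hare); Mixed NE: p = 0.2222, q = 0.2222

Work:
Check pure NE:
(Stag, Stag): (18, 18) - no unilateral deviation beneficial
(Hare, Hare): (4, 4) - no unilateral deviation beneficial
Mixed NE: P1 plays Stag with p = 0.2222, P2 plays Stag with q = 0.2222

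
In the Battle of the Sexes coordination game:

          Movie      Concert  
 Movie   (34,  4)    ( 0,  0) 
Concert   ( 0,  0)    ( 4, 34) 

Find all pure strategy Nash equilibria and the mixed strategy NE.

Pure NE: (Movie, Movie) and (Concert, Concert); Mixed NE: p = 0.8947, q = 0.1053

Work:
Check pure NE:
(Movie, Movie): (34, 4) - no unilateral deviation beneficial
(Concert, Concert): (4, 34) - no unilateral deviation beneficial
Mixed NE: P1 plays Movie with p = 0.8947, P2 plays Movie with q = 0.1053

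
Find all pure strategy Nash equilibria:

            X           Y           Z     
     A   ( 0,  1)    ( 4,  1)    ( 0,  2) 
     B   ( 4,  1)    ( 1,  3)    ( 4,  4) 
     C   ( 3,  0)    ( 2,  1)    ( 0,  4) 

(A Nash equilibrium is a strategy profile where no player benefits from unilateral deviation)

Nash equilibrium: (B, Z)

Work:
Best responses:
  P1 vs X: payoffs [0, 4, 3] → best response B (payoff 4)
  P1 vs Y: payoffs [4, 1, 2] → best response A (payoff 4)
  P1 vs Z: payoffs [0, 4, 0] → best response B (payoff 4)
  P2 vs A: payoffs [1, 1, 2] → best response Z (payoff 2)
  P2 vs B: payoffs [1, 3, 4] → best response Z (payoff 4)
  P2 vs C: payoffs [0, 1, 4] → best response Z (payoff 4)
Mutual best responses: (B,Z) → Nash equilibria.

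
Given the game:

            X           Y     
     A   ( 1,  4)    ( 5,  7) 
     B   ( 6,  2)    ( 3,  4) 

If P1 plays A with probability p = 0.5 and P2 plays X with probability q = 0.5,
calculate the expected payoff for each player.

E[P1] = 3.75, E[P2] = 4.25

Work:
E[P1] = p·q·π₁(A,X) + p·(1-q)·π₁(A,Y) + (1-p)·q·π₁(B,X) + (1-p)·(1-q)·π₁(B,Y)
= 0.5·0.5·1 + 0.5·0.5·5 + 0.5·0.5·6 + 0.5·0.5·3
= 3.75

E[P2] = 4.25 (similar calculation)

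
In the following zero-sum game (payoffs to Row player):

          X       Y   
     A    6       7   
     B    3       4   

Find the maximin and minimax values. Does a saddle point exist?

Maximin = 6, Minimax = 6, Saddle: True

Work:
Row minimums: [6, 3] → maximin = 6
Column maximums: [6, 7] → minimax = 6
Saddle point exists! Game value = 6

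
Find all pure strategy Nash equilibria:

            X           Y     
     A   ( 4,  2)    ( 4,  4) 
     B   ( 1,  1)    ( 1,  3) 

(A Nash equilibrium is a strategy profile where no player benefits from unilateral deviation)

Nash equilibrium: (A, Y)

Work:
Best responses:
  P1 vs X: payoffs [4, 1] → best response A (payoff 4)
  P1 vs Y: payoffs [4, 1] → best response A (payoff 4)
  P2 vs A: payoffs [2, 4] → best response Y (payoff 4)
  P2 vs B: payoffs [1, 3] → best response Y (payoff 3)
Mutual best responses: (A,Y) → Nash equilibria.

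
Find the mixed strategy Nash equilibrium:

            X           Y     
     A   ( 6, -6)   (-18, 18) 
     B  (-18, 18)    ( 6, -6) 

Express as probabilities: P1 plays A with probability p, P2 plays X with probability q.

p = 0.5, q = 0.5

Work:
Find probabilities that make opponent indifferent:
P2 chooses q to make P1 indifferent between A and B
P1 chooses p to make P2 indifferent between X and Y
Mixed NE: P1 plays (A: 0.5, B: 0.5), P2 plays (X: 0.5, Y: 0.5)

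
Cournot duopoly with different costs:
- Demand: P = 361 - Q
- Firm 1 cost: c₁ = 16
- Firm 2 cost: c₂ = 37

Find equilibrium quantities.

q₁* = 122.0, q₂* = 101.0

Work:
Reaction: q₁ = (361 - 16 - q₂)/2
Reaction: q₂ = (361 - 37 - q₁)/2
Solve simultaneously:
q₁* = (361 - 2×16 + 37)/3 = 122.0
q₂* = (361 - 2×37 + 16)/3 = 101.0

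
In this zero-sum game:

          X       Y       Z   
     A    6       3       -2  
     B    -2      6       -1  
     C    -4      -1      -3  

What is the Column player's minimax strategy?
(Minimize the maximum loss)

Column should play Z, value = -1

Work:
Column player minimizes Row's maximum payoff:
Column X: max payoff to Row = 6
Column Y: max payoff to Row = 6
Column Z: max payoff to Row = -1
Minimum is -1, achieved by column Z.
Minimax strategy: Z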